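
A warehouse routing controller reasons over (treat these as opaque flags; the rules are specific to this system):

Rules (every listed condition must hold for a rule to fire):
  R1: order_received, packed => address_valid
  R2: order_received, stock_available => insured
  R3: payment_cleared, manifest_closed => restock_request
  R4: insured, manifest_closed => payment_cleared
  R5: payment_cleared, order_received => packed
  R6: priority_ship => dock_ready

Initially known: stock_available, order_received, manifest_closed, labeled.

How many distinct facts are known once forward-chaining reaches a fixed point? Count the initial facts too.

9

Round 1 — R2, derive insured.
Round 2 — R4, derive payment_cleared.
Round 3 — R3, R5, derive restock_request, packed.
Round 4 — R1, derive address_valid.
Closure: {address_valid, insured, labeled, manifest_closed, order_received, packed, payment_cleared, restock_request, stock_available} — 9 facts.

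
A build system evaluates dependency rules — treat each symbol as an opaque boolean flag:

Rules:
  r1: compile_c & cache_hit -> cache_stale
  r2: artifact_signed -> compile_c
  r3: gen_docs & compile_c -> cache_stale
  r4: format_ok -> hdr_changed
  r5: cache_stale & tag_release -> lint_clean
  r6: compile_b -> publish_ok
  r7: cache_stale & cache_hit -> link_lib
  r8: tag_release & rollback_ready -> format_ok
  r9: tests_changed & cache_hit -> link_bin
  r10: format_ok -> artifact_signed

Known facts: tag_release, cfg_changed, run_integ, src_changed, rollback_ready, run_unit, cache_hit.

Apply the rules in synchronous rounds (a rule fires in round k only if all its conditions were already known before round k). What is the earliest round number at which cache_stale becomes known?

4

Round 1: r8 [tag_release & rollback_ready -> format_ok]. New: format_ok.
Round 2: r4 [format_ok -> hdr_changed]; r10 [format_ok -> artifact_signed]. New: hdr_changed, artifact_signed.
Round 3: r2 [artifact_signed -> compile_c]. New: compile_c.
Round 4: r1 [compile_c & cache_hit -> cache_stale]. New: cache_stale.
cache_stale first appears in round 4.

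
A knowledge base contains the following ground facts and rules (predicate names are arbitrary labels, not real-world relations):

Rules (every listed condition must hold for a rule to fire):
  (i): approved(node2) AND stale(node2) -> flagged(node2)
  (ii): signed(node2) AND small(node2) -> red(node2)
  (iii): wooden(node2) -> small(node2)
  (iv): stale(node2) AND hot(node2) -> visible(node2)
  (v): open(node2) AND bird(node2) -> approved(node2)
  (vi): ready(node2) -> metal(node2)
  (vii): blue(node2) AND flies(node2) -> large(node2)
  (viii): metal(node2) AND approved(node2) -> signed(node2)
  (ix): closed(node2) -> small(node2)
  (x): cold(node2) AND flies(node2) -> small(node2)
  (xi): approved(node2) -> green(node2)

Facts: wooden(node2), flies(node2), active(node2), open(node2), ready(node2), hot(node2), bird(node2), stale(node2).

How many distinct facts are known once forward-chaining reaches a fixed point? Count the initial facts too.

16

Round 1: (iii) [wooden(node2) -> small(node2)]; (iv) [stale(node2) AND hot(node2) -> visible(node2)]; (v) [open(node2) AND bird(node2) -> approved(node2)]; (vi) [ready(node2) -> metal(node2)]. New: small(node2), visible(node2), approved(node2), metal(node2).
Round 2: (i) [approved(node2) AND stale(node2) -> flagged(node2)]; (viii) [metal(node2) AND approved(node2) -> signed(node2)]; (xi) [approved(node2) -> green(node2)]. New: flagged(node2), signed(node2), green(node2).
Round 3: (ii) [signed(node2) AND small(node2) -> red(node2)]. New: red(node2).
Closure: {active(node2), approved(node2), bird(node2), flagged(node2), flies(node2), green(node2), hot(node2), metal(node2), open(node2), ready(node2), red(node2), signed(node2), small(node2), stale(node2), visible(node2), wooden(node2)} — 16 facts.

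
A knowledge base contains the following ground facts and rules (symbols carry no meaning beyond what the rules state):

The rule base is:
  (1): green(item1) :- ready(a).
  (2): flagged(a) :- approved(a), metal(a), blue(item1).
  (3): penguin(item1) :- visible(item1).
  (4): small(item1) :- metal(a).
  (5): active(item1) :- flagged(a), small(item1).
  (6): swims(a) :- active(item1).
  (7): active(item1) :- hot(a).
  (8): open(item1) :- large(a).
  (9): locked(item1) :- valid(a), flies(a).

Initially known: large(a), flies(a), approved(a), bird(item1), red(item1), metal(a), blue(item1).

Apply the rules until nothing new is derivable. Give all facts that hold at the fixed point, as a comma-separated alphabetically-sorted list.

active(item1), approved(a), bird(item1), blue(item1), flagged(a), flies(a), large(a), metal(a), open(item1), red(item1), small(item1), swims(a)

[1] (2) [flagged(a) :- approved(a), metal(a), blue(item1).]; (4) [small(item1) :- metal(a).]; (8) [open(item1) :- large(a).]. ⇒ new: flagged(a), small(item1), open(item1).
[2] (5) [active(item1) :- flagged(a), small(item1).]. ⇒ new: active(item1).
[3] (6) [swims(a) :- active(item1).]. ⇒ new: swims(a).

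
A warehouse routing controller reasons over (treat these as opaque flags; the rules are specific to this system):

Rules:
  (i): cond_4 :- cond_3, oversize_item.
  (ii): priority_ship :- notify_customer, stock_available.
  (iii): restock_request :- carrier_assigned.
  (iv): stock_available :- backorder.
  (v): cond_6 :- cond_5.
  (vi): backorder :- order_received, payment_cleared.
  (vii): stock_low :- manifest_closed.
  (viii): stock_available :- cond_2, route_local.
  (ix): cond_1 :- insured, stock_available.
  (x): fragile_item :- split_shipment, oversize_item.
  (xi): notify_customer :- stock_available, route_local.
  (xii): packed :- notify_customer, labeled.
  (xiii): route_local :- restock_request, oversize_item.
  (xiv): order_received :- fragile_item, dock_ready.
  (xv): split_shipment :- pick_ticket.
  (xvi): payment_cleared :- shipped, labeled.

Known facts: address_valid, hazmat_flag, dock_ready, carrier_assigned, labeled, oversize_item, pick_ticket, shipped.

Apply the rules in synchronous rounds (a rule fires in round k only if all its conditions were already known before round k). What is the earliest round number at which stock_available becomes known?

5

Round 1 fires (iii), (xv), (xvi), giving restock_request, split_shipment, payment_cleared.
Round 2 fires (x), (xiii), giving fragile_item, route_local.
Round 3 fires (xiv), giving order_received.
Round 4 fires (vi), giving backorder.
Round 5 fires (iv), giving stock_available.
stock_available first appears in round 5.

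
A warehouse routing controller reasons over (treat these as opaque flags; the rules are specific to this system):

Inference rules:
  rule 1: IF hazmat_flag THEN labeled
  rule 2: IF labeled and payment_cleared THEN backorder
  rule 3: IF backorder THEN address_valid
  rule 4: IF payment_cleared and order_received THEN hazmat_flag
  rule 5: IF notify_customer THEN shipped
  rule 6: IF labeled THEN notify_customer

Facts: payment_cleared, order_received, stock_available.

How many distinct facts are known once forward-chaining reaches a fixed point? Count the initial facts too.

9

Round 1: rule 4 [IF payment_cleared and order_received THEN hazmat_flag]. Adds hazmat_flag.
Round 2: rule 1 [IF hazmat_flag THEN labeled]. Adds labeled.
Round 3: rule 2 [IF labeled and payment_cleared THEN backorder]; rule 6 [IF labeled THEN notify_customer]. Adds backorder, notify_customer.
Round 4: rule 3 [IF backorder THEN address_valid]; rule 5 [IF notify_customer THEN shipped]. Adds address_valid, shipped.
Closure: {address_valid, backorder, hazmat_flag, labeled, notify_customer, order_received, payment_cleared, shipped, stock_available} — 9 facts.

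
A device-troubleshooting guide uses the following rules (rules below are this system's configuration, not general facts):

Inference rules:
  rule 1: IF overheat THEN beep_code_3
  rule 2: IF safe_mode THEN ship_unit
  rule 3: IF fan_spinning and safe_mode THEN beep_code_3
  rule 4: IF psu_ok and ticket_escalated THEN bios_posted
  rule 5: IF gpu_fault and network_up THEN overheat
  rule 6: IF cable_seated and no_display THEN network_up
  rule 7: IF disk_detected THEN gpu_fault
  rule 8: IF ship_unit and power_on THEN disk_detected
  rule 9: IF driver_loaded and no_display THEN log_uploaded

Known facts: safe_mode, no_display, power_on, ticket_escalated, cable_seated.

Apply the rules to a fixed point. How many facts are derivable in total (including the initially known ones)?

11

Round 1: rule 2 [IF safe_mode THEN ship_unit]; rule 6 [IF cable_seated and no_display THEN network_up]. Adds ship_unit, network_up.
Round 2: rule 8 [IF ship_unit and power_on THEN disk_detected]. Adds disk_detected.
Round 3: rule 7 [IF disk_detected THEN gpu_fault]. Adds gpu_fault.
Round 4: rule 5 [IF gpu_fault and network_up THEN overheat]. Adds overheat.
Round 5: rule 1 [IF overheat THEN beep_code_3]. Adds beep_code_3.
Closure: {beep_code_3, cable_seated, disk_detected, gpu_fault, network_up, no_display, overheat, power_on, safe_mode, ship_unit, ticket_escalated} — 11 facts.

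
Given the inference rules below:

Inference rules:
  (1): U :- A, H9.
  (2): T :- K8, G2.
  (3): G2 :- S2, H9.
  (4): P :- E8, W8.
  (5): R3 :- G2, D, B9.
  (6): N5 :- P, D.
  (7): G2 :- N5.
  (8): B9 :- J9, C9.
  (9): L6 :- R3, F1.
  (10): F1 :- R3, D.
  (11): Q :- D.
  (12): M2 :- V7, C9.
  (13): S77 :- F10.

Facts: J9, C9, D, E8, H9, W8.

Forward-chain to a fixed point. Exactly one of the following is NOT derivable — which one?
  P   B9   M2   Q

M2

[1] (4) [P :- E8, W8.]; (8) [B9 :- J9, C9.]; (11) [Q :- D.]. ⇒ new: P, B9, Q.
[2] (6) [N5 :- P, D.]. ⇒ new: N5.
[3] (7) [G2 :- N5.]. ⇒ new: G2.
[4] (5) [R3 :- G2, D, B9.]. ⇒ new: R3.
[5] (10) [F1 :- R3, D.]. ⇒ new: F1.
[6] (9) [L6 :- R3, F1.]. ⇒ new: L6.
Derived: B9 (round 1), Q (round 1), P (round 1). M2 never appears in any round.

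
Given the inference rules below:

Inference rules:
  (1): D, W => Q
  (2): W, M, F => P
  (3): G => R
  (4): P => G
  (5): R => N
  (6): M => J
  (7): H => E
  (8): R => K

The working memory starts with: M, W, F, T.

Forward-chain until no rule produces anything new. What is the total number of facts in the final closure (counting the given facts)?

Round 1: (2) [W, M, F => P]; (6) [M => J]. Adds P, J.
Round 2: (4) [P => G]. Adds G.
Round 3: (3) [G => R]. Adds R.
Round 4: (5) [R => N]; (8) [R => K]. Adds N, K.
Closure: {F, G, J, K, M, N, P, R, T, W} — 10 facts.

10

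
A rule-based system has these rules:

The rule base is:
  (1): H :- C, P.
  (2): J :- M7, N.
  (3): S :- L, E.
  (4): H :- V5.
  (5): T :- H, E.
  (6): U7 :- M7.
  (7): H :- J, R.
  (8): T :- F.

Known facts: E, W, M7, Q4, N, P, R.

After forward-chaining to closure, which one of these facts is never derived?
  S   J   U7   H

S

Round 1: (2) [J :- M7, N.]; (6) [U7 :- M7.]. New: J, U7.
Round 2: (7) [H :- J, R.]. New: H.
Round 3: (5) [T :- H, E.]. New: T.
Derived: H (round 2), J (round 1), U7 (round 1). S never appears in any round.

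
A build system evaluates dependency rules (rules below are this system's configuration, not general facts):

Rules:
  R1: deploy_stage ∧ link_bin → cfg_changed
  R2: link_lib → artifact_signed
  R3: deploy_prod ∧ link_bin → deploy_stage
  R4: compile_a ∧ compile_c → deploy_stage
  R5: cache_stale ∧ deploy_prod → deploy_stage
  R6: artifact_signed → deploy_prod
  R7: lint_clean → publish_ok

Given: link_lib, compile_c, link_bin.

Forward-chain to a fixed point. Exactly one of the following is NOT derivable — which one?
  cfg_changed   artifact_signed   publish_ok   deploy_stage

publish_ok

Round 1 fires R2, giving artifact_signed.
Round 2 fires R6, giving deploy_prod.
Round 3 fires R3, giving deploy_stage.
Round 4 fires R1, giving cfg_changed.
Derived: deploy_stage (round 3), artifact_signed (round 1), cfg_changed (round 4). publish_ok never appears in any round.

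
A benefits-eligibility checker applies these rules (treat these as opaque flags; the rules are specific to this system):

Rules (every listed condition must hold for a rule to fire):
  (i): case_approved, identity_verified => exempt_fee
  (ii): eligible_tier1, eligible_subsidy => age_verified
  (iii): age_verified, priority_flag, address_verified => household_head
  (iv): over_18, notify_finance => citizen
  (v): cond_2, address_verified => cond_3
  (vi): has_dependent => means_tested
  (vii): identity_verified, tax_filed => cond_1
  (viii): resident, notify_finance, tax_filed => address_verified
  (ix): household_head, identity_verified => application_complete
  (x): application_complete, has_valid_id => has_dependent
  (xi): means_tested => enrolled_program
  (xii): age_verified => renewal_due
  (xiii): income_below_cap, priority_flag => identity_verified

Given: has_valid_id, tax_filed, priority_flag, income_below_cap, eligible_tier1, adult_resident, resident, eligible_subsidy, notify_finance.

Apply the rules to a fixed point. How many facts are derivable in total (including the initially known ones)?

Round 1: (ii) [eligible_tier1, eligible_subsidy => age_verified]; (viii) [resident, notify_finance, tax_filed => address_verified]; (xiii) [income_below_cap, priority_flag => identity_verified]. New: age_verified, address_verified, identity_verified.
Round 2: (iii) [age_verified, priority_flag, address_verified => household_head]; (vii) [identity_verified, tax_filed => cond_1]; (xii) [age_verified => renewal_due]. New: household_head, cond_1, renewal_due.
Round 3: (ix) [household_head, identity_verified => application_complete]. New: application_complete.
Round 4: (x) [application_complete, has_valid_id => has_dependent]. New: has_dependent.
Round 5: (vi) [has_dependent => means_tested]. New: means_tested.
Round 6: (xi) [means_tested => enrolled_program]. New: enrolled_program.
Closure: {address_verified, adult_resident, age_verified, application_complete, cond_1, eligible_subsidy, eligible_tier1, enrolled_program, has_dependent, has_valid_id, household_head, identity_verified, income_below_cap, means_tested, notify_finance, priority_flag, renewal_due, resident, tax_filed} — 19 facts.

19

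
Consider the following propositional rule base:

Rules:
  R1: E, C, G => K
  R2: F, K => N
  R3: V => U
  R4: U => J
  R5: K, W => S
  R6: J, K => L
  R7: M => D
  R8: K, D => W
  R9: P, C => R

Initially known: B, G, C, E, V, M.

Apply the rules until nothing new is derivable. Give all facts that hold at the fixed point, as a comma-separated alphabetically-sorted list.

Round 1 fires R1, R3, R7, giving K, U, D.
Round 2 fires R4, R8, giving J, W.
Round 3 fires R5, R6, giving S, L.

B, C, D, E, G, J, K, L, M, S, U, V, W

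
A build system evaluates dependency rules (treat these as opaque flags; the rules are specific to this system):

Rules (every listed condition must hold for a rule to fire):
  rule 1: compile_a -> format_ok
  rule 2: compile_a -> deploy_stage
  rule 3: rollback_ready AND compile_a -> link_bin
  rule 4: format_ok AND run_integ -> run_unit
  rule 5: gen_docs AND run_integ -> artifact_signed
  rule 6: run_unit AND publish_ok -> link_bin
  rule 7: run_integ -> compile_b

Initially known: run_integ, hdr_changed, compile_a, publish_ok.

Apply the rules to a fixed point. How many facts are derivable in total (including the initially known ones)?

9

Round 1: rule 1 [compile_a -> format_ok]; rule 2 [compile_a -> deploy_stage]; rule 7 [run_integ -> compile_b]. New: format_ok, deploy_stage, compile_b.
Round 2: rule 4 [format_ok AND run_integ -> run_unit]. New: run_unit.
Round 3: rule 6 [run_unit AND publish_ok -> link_bin]. New: link_bin.
Closure: {compile_a, compile_b, deploy_stage, format_ok, hdr_changed, link_bin, publish_ok, run_integ, run_unit} — 9 facts.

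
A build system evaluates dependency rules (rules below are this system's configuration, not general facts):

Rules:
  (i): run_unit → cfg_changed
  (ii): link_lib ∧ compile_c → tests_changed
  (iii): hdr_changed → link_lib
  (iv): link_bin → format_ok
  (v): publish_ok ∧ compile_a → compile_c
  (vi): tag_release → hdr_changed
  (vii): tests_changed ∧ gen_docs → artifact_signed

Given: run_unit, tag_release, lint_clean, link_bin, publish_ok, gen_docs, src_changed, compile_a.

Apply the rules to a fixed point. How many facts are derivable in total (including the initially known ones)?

[1] (i) [run_unit → cfg_changed]; (iv) [link_bin → format_ok]; (v) [publish_ok ∧ compile_a → compile_c]; (vi) [tag_release → hdr_changed]. ⇒ new: cfg_changed, format_ok, compile_c, hdr_changed.
[2] (iii) [hdr_changed → link_lib]. ⇒ new: link_lib.
[3] (ii) [link_lib ∧ compile_c → tests_changed]. ⇒ new: tests_changed.
[4] (vii) [tests_changed ∧ gen_docs → artifact_signed]. ⇒ new: artifact_signed.
Closure: {artifact_signed, cfg_changed, compile_a, compile_c, format_ok, gen_docs, hdr_changed, link_bin, link_lib, lint_clean, publish_ok, run_unit, src_changed, tag_release, tests_changed} — 15 facts.

15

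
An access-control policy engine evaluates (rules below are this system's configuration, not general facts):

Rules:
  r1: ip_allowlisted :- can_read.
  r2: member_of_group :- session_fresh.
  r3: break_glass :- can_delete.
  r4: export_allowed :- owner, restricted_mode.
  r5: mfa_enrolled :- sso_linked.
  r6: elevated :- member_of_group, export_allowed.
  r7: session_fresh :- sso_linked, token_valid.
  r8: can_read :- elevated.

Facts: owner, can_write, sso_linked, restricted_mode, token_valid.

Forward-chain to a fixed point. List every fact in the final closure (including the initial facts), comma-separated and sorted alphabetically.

Round 1: r4 [export_allowed :- owner, restricted_mode.]; r5 [mfa_enrolled :- sso_linked.]; r7 [session_fresh :- sso_linked, token_valid.]. New: export_allowed, mfa_enrolled, session_fresh.
Round 2: r2 [member_of_group :- session_fresh.]. New: member_of_group.
Round 3: r6 [elevated :- member_of_group, export_allowed.]. New: elevated.
Round 4: r8 [can_read :- elevated.]. New: can_read.
Round 5: r1 [ip_allowlisted :- can_read.]. New: ip_allowlisted.

can_read, can_write, elevated, export_allowed, ip_allowlisted, member_of_group, mfa_enrolled, owner, restricted_mode, session_fresh, sso_linked, token_valid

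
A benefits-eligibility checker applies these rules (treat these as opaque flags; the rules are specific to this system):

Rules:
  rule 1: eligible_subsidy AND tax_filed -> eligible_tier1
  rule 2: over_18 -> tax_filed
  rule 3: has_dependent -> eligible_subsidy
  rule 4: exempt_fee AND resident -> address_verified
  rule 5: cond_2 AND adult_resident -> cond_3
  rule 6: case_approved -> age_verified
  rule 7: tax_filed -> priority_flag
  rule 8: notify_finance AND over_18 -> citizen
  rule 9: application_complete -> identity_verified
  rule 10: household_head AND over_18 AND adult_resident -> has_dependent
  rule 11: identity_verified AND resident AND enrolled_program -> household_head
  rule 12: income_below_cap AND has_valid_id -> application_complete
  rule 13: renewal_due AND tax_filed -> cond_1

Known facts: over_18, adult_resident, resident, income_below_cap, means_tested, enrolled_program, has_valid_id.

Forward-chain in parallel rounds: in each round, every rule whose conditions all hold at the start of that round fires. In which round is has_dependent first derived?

4

Round 1: rule 2 [over_18 -> tax_filed]; rule 12 [income_below_cap AND has_valid_id -> application_complete]. New: tax_filed, application_complete.
Round 2: rule 7 [tax_filed -> priority_flag]; rule 9 [application_complete -> identity_verified]. New: priority_flag, identity_verified.
Round 3: rule 11 [identity_verified AND resident AND enrolled_program -> household_head]. New: household_head.
Round 4: rule 10 [household_head AND over_18 AND adult_resident -> has_dependent]. New: has_dependent.
has_dependent first appears in round 4.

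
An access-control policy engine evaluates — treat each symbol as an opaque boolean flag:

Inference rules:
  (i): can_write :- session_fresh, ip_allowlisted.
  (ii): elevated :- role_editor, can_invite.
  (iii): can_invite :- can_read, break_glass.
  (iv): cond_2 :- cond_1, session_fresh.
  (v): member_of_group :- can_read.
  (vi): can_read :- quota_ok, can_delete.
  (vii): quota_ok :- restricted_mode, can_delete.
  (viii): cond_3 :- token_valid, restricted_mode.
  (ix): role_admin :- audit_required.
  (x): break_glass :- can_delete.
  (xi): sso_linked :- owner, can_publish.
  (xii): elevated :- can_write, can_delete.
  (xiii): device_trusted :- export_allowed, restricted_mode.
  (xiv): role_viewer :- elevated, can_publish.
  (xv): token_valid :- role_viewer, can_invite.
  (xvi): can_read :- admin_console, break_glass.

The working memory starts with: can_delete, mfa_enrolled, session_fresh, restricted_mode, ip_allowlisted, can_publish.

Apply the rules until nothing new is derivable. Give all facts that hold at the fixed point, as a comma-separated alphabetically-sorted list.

break_glass, can_delete, can_invite, can_publish, can_read, can_write, cond_3, elevated, ip_allowlisted, member_of_group, mfa_enrolled, quota_ok, restricted_mode, role_viewer, session_fresh, token_valid

Round 1 — (i), (vii), (x), derive can_write, quota_ok, break_glass.
Round 2 — (vi), (xii), derive can_read, elevated.
Round 3 — (iii), (v), (xiv), derive can_invite, member_of_group, role_viewer.
Round 4 — (xv), derive token_valid.
Round 5 — (viii), derive cond_3.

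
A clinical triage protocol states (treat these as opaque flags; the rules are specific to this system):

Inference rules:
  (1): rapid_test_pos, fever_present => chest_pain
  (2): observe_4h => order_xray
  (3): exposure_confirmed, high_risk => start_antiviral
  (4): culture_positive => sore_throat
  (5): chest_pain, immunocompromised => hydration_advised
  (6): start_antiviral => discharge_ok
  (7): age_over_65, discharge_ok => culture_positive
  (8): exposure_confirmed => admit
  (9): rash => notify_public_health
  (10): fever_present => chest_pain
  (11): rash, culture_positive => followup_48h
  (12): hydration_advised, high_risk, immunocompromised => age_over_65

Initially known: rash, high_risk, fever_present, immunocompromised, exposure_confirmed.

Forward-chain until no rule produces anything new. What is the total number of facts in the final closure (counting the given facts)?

15

Round 1: (3) [exposure_confirmed, high_risk => start_antiviral]; (8) [exposure_confirmed => admit]; (9) [rash => notify_public_health]; (10) [fever_present => chest_pain]. Adds start_antiviral, admit, notify_public_health, chest_pain.
Round 2: (5) [chest_pain, immunocompromised => hydration_advised]; (6) [start_antiviral => discharge_ok]. Adds hydration_advised, discharge_ok.
Round 3: (12) [hydration_advised, high_risk, immunocompromised => age_over_65]. Adds age_over_65.
Round 4: (7) [age_over_65, discharge_ok => culture_positive]. Adds culture_positive.
Round 5: (4) [culture_positive => sore_throat]; (11) [rash, culture_positive => followup_48h]. Adds sore_throat, followup_48h.
Closure: {admit, age_over_65, chest_pain, culture_positive, discharge_ok, exposure_confirmed, fever_present, followup_48h, high_risk, hydration_advised, immunocompromised, notify_public_health, rash, sore_throat, start_antiviral} — 15 facts.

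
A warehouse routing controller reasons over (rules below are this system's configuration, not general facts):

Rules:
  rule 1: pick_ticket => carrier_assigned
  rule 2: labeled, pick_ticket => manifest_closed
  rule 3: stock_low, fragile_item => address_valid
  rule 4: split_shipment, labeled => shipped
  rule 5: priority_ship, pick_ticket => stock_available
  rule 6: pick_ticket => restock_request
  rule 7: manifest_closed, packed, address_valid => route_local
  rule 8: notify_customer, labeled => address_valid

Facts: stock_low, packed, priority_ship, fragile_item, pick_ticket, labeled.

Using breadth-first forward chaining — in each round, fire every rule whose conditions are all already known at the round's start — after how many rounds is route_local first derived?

2

[1] rule 1 [pick_ticket => carrier_assigned]; rule 2 [labeled, pick_ticket => manifest_closed]; rule 3 [stock_low, fragile_item => address_valid]; rule 5 [priority_ship, pick_ticket => stock_available]; rule 6 [pick_ticket => restock_request]. ⇒ new: carrier_assigned, manifest_closed, address_valid, stock_available, restock_request.
[2] rule 7 [manifest_closed, packed, address_valid => route_local]. ⇒ new: route_local.
route_local first appears in round 2.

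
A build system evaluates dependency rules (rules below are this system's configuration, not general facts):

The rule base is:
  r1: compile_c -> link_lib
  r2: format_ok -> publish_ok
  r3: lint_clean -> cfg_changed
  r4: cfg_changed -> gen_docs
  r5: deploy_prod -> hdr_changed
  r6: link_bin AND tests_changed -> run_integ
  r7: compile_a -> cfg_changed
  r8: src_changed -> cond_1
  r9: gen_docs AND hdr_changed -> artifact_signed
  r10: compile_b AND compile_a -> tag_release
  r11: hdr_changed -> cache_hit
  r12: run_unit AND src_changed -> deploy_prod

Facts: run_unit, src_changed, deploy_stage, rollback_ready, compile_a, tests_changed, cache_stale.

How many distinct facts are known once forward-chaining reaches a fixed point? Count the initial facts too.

14

Round 1: r7 [compile_a -> cfg_changed]; r8 [src_changed -> cond_1]; r12 [run_unit AND src_changed -> deploy_prod]. Adds cfg_changed, cond_1, deploy_prod.
Round 2: r4 [cfg_changed -> gen_docs]; r5 [deploy_prod -> hdr_changed]. Adds gen_docs, hdr_changed.
Round 3: r9 [gen_docs AND hdr_changed -> artifact_signed]; r11 [hdr_changed -> cache_hit]. Adds artifact_signed, cache_hit.
Closure: {artifact_signed, cache_hit, cache_stale, cfg_changed, compile_a, cond_1, deploy_prod, deploy_stage, gen_docs, hdr_changed, rollback_ready, run_unit, src_changed, tests_changed} — 14 facts.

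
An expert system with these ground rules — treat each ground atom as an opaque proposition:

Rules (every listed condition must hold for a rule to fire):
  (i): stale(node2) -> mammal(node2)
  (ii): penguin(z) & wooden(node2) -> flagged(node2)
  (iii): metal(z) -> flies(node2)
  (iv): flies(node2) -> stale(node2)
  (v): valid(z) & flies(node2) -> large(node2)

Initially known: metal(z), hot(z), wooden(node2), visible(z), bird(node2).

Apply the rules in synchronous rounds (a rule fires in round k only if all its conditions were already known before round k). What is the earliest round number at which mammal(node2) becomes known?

3

Round 1: (iii) [metal(z) -> flies(node2)]. Adds flies(node2).
Round 2: (iv) [flies(node2) -> stale(node2)]. Adds stale(node2).
Round 3: (i) [stale(node2) -> mammal(node2)]. Adds mammal(node2).
mammal(node2) first appears in round 3.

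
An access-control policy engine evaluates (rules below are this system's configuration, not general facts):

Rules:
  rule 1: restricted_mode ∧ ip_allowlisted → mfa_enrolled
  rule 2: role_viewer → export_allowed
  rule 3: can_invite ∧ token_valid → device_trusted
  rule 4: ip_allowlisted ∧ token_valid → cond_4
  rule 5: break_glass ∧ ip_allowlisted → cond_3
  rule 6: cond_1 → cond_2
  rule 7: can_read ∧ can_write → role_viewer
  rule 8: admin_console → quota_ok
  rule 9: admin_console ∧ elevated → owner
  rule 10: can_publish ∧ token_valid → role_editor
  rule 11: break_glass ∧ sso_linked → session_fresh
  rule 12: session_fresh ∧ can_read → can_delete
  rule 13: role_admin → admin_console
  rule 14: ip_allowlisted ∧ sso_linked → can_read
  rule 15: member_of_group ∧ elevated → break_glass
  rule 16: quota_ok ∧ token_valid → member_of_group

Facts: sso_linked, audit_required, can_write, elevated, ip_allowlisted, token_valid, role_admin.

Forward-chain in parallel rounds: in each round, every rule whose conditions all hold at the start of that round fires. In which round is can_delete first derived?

Round 1: rule 4 [ip_allowlisted ∧ token_valid → cond_4]; rule 13 [role_admin → admin_console]; rule 14 [ip_allowlisted ∧ sso_linked → can_read]. New: cond_4, admin_console, can_read.
Round 2: rule 7 [can_read ∧ can_write → role_viewer]; rule 8 [admin_console → quota_ok]; rule 9 [admin_console ∧ elevated → owner]. New: role_viewer, quota_ok, owner.
Round 3: rule 2 [role_viewer → export_allowed]; rule 16 [quota_ok ∧ token_valid → member_of_group]. New: export_allowed, member_of_group.
Round 4: rule 15 [member_of_group ∧ elevated → break_glass]. New: break_glass.
Round 5: rule 5 [break_glass ∧ ip_allowlisted → cond_3]; rule 11 [break_glass ∧ sso_linked → session_fresh]. New: cond_3, session_fresh.
Round 6: rule 12 [session_fresh ∧ can_read → can_delete]. New: can_delete.
can_delete first appears in round 6.

6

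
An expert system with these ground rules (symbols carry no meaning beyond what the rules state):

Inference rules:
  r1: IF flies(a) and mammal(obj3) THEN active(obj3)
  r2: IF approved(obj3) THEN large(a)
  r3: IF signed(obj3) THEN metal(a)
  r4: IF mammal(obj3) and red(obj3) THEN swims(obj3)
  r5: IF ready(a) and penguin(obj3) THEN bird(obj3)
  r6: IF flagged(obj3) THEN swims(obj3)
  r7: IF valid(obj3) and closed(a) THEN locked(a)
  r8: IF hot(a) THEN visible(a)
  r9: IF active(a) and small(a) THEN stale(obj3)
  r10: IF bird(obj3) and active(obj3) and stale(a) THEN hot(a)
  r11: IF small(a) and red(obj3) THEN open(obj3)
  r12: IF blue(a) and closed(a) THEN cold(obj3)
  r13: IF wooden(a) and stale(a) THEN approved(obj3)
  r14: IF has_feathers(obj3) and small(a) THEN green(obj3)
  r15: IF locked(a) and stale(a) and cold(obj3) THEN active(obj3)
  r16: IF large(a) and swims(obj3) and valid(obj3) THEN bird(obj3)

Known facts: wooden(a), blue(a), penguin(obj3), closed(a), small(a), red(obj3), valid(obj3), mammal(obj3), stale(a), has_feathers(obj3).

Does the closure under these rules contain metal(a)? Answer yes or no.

[1] r4 [IF mammal(obj3) and red(obj3) THEN swims(obj3)]; r7 [IF valid(obj3) and closed(a) THEN locked(a)]; r11 [IF small(a) and red(obj3) THEN open(obj3)]; r12 [IF blue(a) and closed(a) THEN cold(obj3)]; r13 [IF wooden(a) and stale(a) THEN approved(obj3)]; r14 [IF has_feathers(obj3) and small(a) THEN green(obj3)]. ⇒ new: swims(obj3), locked(a), open(obj3), cold(obj3), approved(obj3), green(obj3).
[2] r2 [IF approved(obj3) THEN large(a)]; r15 [IF locked(a) and stale(a) and cold(obj3) THEN active(obj3)]. ⇒ new: large(a), active(obj3).
[3] r16 [IF large(a) and swims(obj3) and valid(obj3) THEN bird(obj3)]. ⇒ new: bird(obj3).
[4] r10 [IF bird(obj3) and active(obj3) and stale(a) THEN hot(a)]. ⇒ new: hot(a).
[5] r8 [IF hot(a) THEN visible(a)]. ⇒ new: visible(a).
Fixed point reached. metal(a) is concluded only by r3; r3 needs signed(obj3) (never derived).

no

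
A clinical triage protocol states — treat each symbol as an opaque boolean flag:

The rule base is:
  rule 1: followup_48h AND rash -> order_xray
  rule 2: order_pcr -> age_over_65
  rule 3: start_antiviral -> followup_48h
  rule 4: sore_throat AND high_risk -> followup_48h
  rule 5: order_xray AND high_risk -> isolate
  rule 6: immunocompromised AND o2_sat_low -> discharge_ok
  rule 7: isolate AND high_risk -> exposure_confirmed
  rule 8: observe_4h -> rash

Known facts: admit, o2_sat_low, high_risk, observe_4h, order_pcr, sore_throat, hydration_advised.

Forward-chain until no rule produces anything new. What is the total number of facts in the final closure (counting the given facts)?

13

Round 1 — rule 2, rule 4, rule 8, derive age_over_65, followup_48h, rash.
Round 2 — rule 1, derive order_xray.
Round 3 — rule 5, derive isolate.
Round 4 — rule 7, derive exposure_confirmed.
Closure: {admit, age_over_65, exposure_confirmed, followup_48h, high_risk, hydration_advised, isolate, o2_sat_low, observe_4h, order_pcr, order_xray, rash, sore_throat} — 13 facts.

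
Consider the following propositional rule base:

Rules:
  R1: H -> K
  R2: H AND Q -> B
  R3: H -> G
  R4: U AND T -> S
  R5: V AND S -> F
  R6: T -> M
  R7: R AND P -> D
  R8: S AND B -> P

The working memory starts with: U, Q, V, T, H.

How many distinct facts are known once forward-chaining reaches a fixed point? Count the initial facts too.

12

Round 1 — R1, R2, R3, R4, R6, derive K, B, G, S, M.
Round 2 — R5, R8, derive F, P.
Closure: {B, F, G, H, K, M, P, Q, S, T, U, V} — 12 facts.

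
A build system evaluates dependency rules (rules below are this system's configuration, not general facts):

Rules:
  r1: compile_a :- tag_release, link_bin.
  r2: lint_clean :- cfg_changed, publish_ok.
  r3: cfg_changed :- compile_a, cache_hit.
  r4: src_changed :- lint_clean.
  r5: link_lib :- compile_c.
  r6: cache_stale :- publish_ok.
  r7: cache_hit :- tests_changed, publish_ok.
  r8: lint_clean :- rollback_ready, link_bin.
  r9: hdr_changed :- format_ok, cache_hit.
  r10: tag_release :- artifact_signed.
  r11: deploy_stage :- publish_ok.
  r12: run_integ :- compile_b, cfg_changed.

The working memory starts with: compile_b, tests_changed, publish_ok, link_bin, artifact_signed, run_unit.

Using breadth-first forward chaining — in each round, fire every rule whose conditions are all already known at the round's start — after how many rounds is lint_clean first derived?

4

Round 1: r6 [cache_stale :- publish_ok.]; r7 [cache_hit :- tests_changed, publish_ok.]; r10 [tag_release :- artifact_signed.]; r11 [deploy_stage :- publish_ok.]. Adds cache_stale, cache_hit, tag_release, deploy_stage.
Round 2: r1 [compile_a :- tag_release, link_bin.]. Adds compile_a.
Round 3: r3 [cfg_changed :- compile_a, cache_hit.]. Adds cfg_changed.
Round 4: r2 [lint_clean :- cfg_changed, publish_ok.]; r12 [run_integ :- compile_b, cfg_changed.]. Adds lint_clean, run_integ.
lint_clean first appears in round 4.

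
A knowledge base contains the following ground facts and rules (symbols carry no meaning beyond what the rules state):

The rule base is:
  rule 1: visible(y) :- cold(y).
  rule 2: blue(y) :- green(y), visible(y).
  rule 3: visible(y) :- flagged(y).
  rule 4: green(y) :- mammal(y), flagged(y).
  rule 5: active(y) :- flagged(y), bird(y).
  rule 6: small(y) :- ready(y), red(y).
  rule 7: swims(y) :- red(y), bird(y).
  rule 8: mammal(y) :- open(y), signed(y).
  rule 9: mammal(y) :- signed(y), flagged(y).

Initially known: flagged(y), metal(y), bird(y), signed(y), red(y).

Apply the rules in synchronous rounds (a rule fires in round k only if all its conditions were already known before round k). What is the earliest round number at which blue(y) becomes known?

3

Round 1 — rule 3, rule 5, rule 7, rule 9, derive visible(y), active(y), swims(y), mammal(y).
Round 2 — rule 4, derive green(y).
Round 3 — rule 2, derive blue(y).
blue(y) first appears in round 3.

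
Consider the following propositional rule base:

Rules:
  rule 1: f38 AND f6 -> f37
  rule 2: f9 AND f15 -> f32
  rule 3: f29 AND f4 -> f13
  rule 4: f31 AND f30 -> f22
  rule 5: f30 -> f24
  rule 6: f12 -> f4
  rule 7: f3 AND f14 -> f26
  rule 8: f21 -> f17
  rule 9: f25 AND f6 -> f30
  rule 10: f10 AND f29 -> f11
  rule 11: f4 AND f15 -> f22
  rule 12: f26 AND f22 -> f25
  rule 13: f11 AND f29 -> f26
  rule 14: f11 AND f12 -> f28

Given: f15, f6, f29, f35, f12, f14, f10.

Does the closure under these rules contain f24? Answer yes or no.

[1] rule 6 [f12 -> f4]; rule 10 [f10 AND f29 -> f11]. ⇒ new: f4, f11.
[2] rule 3 [f29 AND f4 -> f13]; rule 11 [f4 AND f15 -> f22]; rule 13 [f11 AND f29 -> f26]; rule 14 [f11 AND f12 -> f28]. ⇒ new: f13, f22, f26, f28.
[3] rule 12 [f26 AND f22 -> f25]. ⇒ new: f25.
[4] rule 9 [f25 AND f6 -> f30]. ⇒ new: f30.
[5] rule 5 [f30 -> f24]. ⇒ new: f24.
f24 appears in round 5, so it is derivable.

yes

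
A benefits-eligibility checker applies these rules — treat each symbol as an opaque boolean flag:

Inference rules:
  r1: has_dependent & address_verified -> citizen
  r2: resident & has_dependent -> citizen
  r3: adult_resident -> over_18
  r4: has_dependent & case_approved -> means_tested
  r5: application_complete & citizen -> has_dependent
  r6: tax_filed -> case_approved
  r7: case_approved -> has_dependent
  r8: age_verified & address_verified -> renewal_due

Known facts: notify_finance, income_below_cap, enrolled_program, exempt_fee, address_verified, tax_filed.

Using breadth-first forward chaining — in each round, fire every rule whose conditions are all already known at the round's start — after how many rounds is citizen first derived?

3

Round 1: r6 [tax_filed -> case_approved]. New: case_approved.
Round 2: r7 [case_approved -> has_dependent]. New: has_dependent.
Round 3: r1 [has_dependent & address_verified -> citizen]; r4 [has_dependent & case_approved -> means_tested]. New: citizen, means_tested.
citizen first appears in round 3.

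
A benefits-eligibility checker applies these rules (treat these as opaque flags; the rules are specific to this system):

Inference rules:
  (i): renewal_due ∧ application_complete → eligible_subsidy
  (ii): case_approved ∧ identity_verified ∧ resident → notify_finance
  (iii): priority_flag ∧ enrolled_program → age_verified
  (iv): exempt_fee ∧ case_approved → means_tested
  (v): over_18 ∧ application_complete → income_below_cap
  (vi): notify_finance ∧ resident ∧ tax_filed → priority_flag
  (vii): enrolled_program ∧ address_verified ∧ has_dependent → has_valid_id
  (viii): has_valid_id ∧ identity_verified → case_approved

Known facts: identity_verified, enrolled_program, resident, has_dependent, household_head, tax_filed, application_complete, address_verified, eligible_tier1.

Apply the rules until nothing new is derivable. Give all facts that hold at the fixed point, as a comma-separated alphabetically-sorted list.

Round 1 fires (vii), giving has_valid_id.
Round 2 fires (viii), giving case_approved.
Round 3 fires (ii), giving notify_finance.
Round 4 fires (vi), giving priority_flag.
Round 5 fires (iii), giving age_verified.

address_verified, age_verified, application_complete, case_approved, eligible_tier1, enrolled_program, has_dependent, has_valid_id, household_head, identity_verified, notify_finance, priority_flag, resident, tax_filed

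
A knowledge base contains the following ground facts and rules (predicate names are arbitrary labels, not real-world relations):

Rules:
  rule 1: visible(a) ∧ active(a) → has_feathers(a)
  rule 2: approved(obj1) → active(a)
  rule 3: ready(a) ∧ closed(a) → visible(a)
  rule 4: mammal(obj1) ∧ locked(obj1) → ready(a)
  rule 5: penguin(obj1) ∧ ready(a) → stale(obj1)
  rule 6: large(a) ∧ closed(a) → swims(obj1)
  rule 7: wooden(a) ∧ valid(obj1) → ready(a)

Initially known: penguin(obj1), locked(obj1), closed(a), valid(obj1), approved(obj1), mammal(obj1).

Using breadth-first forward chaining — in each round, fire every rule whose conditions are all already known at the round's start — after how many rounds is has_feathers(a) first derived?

Round 1 — rule 2, rule 4, derive active(a), ready(a).
Round 2 — rule 3, rule 5, derive visible(a), stale(obj1).
Round 3 — rule 1, derive has_feathers(a).
has_feathers(a) first appears in round 3.

3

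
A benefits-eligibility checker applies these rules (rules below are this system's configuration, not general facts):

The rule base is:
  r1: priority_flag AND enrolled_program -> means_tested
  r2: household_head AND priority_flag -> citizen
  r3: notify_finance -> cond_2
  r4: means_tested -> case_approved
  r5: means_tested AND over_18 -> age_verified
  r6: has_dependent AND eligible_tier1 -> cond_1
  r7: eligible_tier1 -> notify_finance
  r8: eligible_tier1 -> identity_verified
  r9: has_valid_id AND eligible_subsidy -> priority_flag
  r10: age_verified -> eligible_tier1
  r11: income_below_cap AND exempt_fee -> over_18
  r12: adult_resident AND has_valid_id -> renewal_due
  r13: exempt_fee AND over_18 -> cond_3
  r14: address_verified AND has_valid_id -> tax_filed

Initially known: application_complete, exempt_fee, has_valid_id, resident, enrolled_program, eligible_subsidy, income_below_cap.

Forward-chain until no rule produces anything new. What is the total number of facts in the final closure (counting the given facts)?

17

Round 1 — r9, r11, derive priority_flag, over_18.
Round 2 — r1, r13, derive means_tested, cond_3.
Round 3 — r4, r5, derive case_approved, age_verified.
Round 4 — r10, derive eligible_tier1.
Round 5 — r7, r8, derive notify_finance, identity_verified.
Round 6 — r3, derive cond_2.
Closure: {age_verified, application_complete, case_approved, cond_2, cond_3, eligible_subsidy, eligible_tier1, enrolled_program, exempt_fee, has_valid_id, identity_verified, income_below_cap, means_tested, notify_finance, over_18, priority_flag, resident} — 17 facts.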